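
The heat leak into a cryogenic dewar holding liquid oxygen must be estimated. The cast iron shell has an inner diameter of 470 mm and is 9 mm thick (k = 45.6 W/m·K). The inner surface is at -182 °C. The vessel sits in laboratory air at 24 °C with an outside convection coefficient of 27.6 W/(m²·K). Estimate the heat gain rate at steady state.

Q ≈ 4230 W

Radial (spherical) resistances in series:
R_cast iron shell = (1/0.235 − 1/0.244)/(4π×45.6) = 2.739×10^-4 K/W
R_outer film = 1/(h·4πr_o²) = 1/(27.6×4π×0.244²) = 0.04843 K/W
R_total = 0.0487 K/W
Q = ΔT/R_total = 206/0.0487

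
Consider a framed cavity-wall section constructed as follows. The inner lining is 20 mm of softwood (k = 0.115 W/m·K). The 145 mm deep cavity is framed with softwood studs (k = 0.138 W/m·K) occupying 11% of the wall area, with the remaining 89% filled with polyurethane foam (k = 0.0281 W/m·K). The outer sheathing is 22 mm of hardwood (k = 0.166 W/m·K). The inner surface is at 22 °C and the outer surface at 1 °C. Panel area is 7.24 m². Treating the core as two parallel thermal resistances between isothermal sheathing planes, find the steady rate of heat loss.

Sheathing layers in series; stud and cavity paths in parallel between them.
R_inner = 0.02/(0.115×7.24) = 0.02402 K/W
R_stud  = 0.145/(0.138×0.11×7.24) = 1.319 K/W
R_cav   = 0.145/(0.0281×0.89×7.24) = 0.8008 K/W
1/R_core = 1/R_stud + 1/R_cav → R_core = 0.4983 K/W
R_outer = 0.022/(0.166×7.24) = 0.01831 K/W
R_total = 0.5407 K/W
Q = ΔT/R_total = 21/0.5407

Q ≈ 38.8 W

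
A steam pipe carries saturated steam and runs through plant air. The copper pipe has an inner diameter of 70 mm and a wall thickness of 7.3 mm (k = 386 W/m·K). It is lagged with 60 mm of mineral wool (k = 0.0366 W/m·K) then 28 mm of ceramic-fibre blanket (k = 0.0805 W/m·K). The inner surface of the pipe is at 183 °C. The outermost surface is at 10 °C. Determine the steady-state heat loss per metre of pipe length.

Treating each annulus and film as a series resistance:
R_copper pipe wall = ln(42.3/35)/(2π×386×1) = 7.811×10^-5 K/W
R_mineral wool = ln(102.3/42.3)/(2π×0.0366×1) = 3.84 K/W
R_ceramic-fibre blanket = ln(130.3/102.3)/(2π×0.0805×1) = 0.4783 K/W
R_total = 4.319 K/W
Q = ΔT/R_total = 173/4.319

q′ ≈ 40.1 W/m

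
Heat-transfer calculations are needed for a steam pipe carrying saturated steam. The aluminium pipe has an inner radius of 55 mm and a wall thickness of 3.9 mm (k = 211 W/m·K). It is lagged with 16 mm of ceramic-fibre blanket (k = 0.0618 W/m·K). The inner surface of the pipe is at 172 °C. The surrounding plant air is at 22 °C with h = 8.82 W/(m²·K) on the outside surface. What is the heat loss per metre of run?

q′ ≈ 174 W/m

Cylindrical conduction, so R = ln(r₂/r₁)/(2πkL) per layer, in series:
R_aluminium pipe wall = ln(58.9/55)/(2π×211×1) = 5.167×10^-5 K/W
R_ceramic-fibre blanket = ln(74.9/58.9)/(2π×0.0618×1) = 0.6189 K/W
R_outer film = 1/(h_o·2πr_oL) = 1/(8.82×2π×0.0749×1) = 0.2409 K/W
R_total = 0.8599 K/W
Q = ΔT/R_total = 150/0.8599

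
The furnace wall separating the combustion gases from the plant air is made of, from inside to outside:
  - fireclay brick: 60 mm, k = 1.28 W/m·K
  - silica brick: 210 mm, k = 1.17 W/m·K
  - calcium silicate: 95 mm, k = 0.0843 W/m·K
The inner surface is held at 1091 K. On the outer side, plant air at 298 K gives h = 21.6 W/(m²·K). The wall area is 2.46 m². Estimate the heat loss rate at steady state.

Using the resistance-network approach (series):
R_fireclay brick = L/(kA) = 0.06/(1.28×2.46) = 0.01905 K/W
R_silica brick = L/(kA) = 0.21/(1.17×2.46) = 0.07296 K/W
R_calcium silicate = L/(kA) = 0.095/(0.0843×2.46) = 0.4581 K/W
R_outer film = 1/(h_o·A) = 1/(21.6×2.46) = 0.01882 K/W
R_total = 0.5689 K/W
Q = ΔT / R_total = 793 / 0.5689

Q ≈ 1390 W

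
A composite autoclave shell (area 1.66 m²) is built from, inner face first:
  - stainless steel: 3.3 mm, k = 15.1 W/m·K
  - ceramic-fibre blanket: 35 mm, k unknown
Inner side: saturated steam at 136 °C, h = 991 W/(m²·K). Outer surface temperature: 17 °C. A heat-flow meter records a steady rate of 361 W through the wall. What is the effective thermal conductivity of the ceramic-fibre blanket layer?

Thermal resistances in series:
R_inner film = 1/(h_i·A) = 1/(991×1.66) = 6.079×10^-4 K/W
R_stainless steel = L/(kA) = 0.0033/(15.1×1.66) = 1.317×10^-4 K/W
Sum of known resistances R_other = 7.395×10^-4 K/W
Total R = ΔT/Q = 119/361 = 0.3296 K/W
R_ceramic-fibre blanket = R_total − R_other = 0.3289 K/W
k = L/(R·A) = 0.035/(0.3289×1.66)

k ≈ 0.0641 W/(m·K)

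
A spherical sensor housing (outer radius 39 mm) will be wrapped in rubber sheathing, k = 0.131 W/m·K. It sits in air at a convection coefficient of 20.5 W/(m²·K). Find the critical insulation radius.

r_cr ≈ 12.8 mm

For a sphere r_cr = 2k/h = 2×0.131/20.5
r_cr = 12.8 mm; since the bare radius (39 mm) is above r_cr, any added insulation will reduce heat loss.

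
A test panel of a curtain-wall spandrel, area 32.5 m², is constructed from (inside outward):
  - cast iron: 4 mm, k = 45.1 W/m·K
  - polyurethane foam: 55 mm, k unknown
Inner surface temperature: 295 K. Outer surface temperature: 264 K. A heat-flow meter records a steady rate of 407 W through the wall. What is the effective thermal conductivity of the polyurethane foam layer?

Treating each layer as a thermal resistance in series:
R_cast iron = L/(kA) = 0.004/(45.1×32.5) = 2.729×10^-6 K/W
Sum of known resistances R_other = 2.729×10^-6 K/W
Total R = ΔT/Q = 31/407 = 0.07617 K/W
R_polyurethane foam = R_total − R_other = 0.07616 K/W
k = L/(R·A) = 0.055/(0.07616×32.5)

k ≈ 0.0222 W/(m·K)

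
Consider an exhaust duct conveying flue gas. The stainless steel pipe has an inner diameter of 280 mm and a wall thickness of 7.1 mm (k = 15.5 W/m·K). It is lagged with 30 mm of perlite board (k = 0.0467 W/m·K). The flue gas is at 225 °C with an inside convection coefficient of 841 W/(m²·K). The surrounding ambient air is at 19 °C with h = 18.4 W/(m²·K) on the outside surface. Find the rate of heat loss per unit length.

q′ ≈ 302 W/m

Radial resistances (cylindrical: R_cond = ln(r_o/r_i)/(2πkL), R_conv = 1/(h·2πrL)):
R_inner film = 1/(h_i·2πr₁L) = 1/(841×2π×0.14×1) = 0.001352 K/W
R_stainless steel pipe wall = ln(147.1/140)/(2π×15.5×1) = 5.08×10^-4 K/W
R_perlite board = ln(177.1/147.1)/(2π×0.0467×1) = 0.6325 K/W
R_outer film = 1/(h_o·2πr_oL) = 1/(18.4×2π×0.1771×1) = 0.04884 K/W
R_total = 0.6832 K/W
Q = ΔT/R_total = 206/0.6832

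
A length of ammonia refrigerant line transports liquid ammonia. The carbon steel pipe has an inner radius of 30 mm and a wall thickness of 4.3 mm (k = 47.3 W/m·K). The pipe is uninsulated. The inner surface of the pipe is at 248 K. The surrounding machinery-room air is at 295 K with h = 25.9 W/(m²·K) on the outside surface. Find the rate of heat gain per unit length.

Radial resistances (cylindrical: R_cond = ln(r_o/r_i)/(2πkL), R_conv = 1/(h·2πrL)):
R_carbon steel pipe wall = ln(34.3/30)/(2π×47.3×1) = 4.507×10^-4 K/W
R_outer film = 1/(h_o·2πr_oL) = 1/(25.9×2π×0.0343×1) = 0.1792 K/W
R_total = 0.1796 K/W
Q = ΔT/R_total = 47/0.1796

q′ ≈ 262 W/m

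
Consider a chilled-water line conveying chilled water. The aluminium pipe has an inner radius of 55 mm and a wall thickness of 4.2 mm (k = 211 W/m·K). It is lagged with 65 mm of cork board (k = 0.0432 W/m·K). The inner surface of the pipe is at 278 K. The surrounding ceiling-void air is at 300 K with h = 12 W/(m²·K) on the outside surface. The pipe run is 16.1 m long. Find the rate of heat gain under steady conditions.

Q ≈ 125 W

For a radial system each layer contributes R = ln(r_out/r_in)/(2πkL); films add R = 1/(hA).
R_aluminium pipe wall = ln(59.2/55)/(2π×211×16.1) = 3.448×10^-6 K/W
R_cork board = ln(124.2/59.2)/(2π×0.0432×16.1) = 0.1696 K/W
R_outer film = 1/(h_o·2πr_oL) = 1/(12×2π×0.1242×16.1) = 0.006633 K/W
R_total = 0.1762 K/W
Q = ΔT/R_total = 22/0.1762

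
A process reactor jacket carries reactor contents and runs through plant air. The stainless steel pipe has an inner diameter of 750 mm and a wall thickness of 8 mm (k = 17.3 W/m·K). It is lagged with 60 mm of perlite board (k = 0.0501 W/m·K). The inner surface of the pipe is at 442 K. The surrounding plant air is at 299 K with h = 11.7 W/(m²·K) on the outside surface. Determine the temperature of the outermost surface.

For a radial system each layer contributes R = ln(r_out/r_in)/(2πkL); films add R = 1/(hA).
R_stainless steel pipe wall = ln(383/375)/(2π×17.3×1) = 1.942×10^-4 K/W
R_perlite board = ln(443/383)/(2π×0.0501×1) = 0.4623 K/W
R_outer film = 1/(h_o·2πr_oL) = 1/(11.7×2π×0.443×1) = 0.03071 K/W
R_total = 0.4932 K/W
Q = ΔT/R_total = 143/0.4932
Q = 290 W/m
T_interface = T_inner − Q·ΣR(inner→interface) = 442 − 290×0.4625

T ≈ 308 K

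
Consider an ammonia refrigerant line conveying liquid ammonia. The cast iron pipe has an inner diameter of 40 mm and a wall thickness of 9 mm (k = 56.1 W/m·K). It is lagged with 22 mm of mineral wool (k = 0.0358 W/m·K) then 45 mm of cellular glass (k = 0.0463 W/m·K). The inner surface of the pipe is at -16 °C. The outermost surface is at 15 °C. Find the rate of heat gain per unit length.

q′ ≈ 6.62 W/m

For a radial system each layer contributes R = ln(r_out/r_in)/(2πkL); films add R = 1/(hA).
R_cast iron pipe wall = ln(29/20)/(2π×56.1×1) = 0.001054 K/W
R_mineral wool = ln(51/29)/(2π×0.0358×1) = 2.51 K/W
R_cellular glass = ln(96/51)/(2π×0.0463×1) = 2.174 K/W
R_total = 4.685 K/W
Q = ΔT/R_total = 31/4.685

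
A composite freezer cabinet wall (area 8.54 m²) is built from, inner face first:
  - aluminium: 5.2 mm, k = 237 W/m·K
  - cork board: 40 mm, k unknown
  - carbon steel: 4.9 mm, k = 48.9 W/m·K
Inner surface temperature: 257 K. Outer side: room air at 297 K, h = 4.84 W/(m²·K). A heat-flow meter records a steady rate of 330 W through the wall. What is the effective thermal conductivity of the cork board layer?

Model the wall as resistances in series:
R_aluminium = L/(kA) = 0.0052/(237×8.54) = 2.569×10^-6 K/W
R_carbon steel = L/(kA) = 0.0049/(48.9×8.54) = 1.173×10^-5 K/W
R_outer film = 1/(h_o·A) = 1/(4.84×8.54) = 0.02419 K/W
Sum of known resistances R_other = 0.02421 K/W
Total R = ΔT/Q = 40/330 = 0.1212 K/W
R_cork board = R_total − R_other = 0.097 K/W
k = L/(R·A) = 0.04/(0.097×8.54)

k ≈ 0.0483 W/(m·K)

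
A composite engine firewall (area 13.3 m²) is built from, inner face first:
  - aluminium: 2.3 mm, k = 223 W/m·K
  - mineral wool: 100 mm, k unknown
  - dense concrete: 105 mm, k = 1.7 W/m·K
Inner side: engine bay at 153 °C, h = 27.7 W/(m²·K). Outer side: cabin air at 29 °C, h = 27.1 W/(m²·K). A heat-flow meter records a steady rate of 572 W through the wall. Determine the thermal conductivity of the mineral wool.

Model the wall as resistances in series:
R_inner film = 1/(h_i·A) = 1/(27.7×13.3) = 0.002714 K/W
R_aluminium = L/(kA) = 0.0023/(223×13.3) = 7.755×10^-7 K/W
R_dense concrete = L/(kA) = 0.105/(1.7×13.3) = 0.004644 K/W
R_outer film = 1/(h_o·A) = 1/(27.1×13.3) = 0.002774 K/W
Sum of known resistances R_other = 0.01013 K/W
Total R = ΔT/Q = 124/572 = 0.2168 K/W
R_mineral wool = R_total − R_other = 0.2066 K/W
k = L/(R·A) = 0.1/(0.2066×13.3)

k ≈ 0.0364 W/(m·K)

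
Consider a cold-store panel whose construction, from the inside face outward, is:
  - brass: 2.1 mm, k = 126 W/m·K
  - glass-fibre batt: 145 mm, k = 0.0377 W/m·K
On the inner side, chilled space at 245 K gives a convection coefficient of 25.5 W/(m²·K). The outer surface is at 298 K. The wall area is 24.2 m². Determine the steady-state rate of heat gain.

Q ≈ 330 W

Thermal resistances in series:
R_inner film = 1/(h_i·A) = 1/(25.5×24.2) = 0.00162 K/W
R_brass = L/(kA) = 0.0021/(126×24.2) = 6.887×10^-7 K/W
R_glass-fibre batt = L/(kA) = 0.145/(0.0377×24.2) = 0.1589 K/W
R_total = 0.1606 K/W
Q = ΔT / R_total = 53 / 0.1606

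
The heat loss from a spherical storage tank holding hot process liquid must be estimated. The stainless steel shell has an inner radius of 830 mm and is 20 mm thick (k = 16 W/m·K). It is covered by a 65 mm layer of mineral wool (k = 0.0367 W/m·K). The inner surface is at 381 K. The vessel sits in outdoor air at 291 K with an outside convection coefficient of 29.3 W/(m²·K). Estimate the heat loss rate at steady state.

Q ≈ 488 W

Spherical conduction: R = (1/r_in − 1/r_out)/(4πk) per layer; series-sum.
R_stainless steel shell = (1/0.83 − 1/0.85)/(4π×16) = 1.41×10^-4 K/W
R_mineral wool = (1/0.85 − 1/0.915)/(4π×0.0367) = 0.1812 K/W
R_outer film = 1/(h·4πr_o²) = 1/(29.3×4π×0.915²) = 0.003244 K/W
R_total = 0.1846 K/W
Q = ΔT/R_total = 90/0.1846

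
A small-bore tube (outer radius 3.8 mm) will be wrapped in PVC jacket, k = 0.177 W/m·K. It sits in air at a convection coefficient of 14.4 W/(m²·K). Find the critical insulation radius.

For a cylinder r_cr = k/h = 0.177/14.4
r_cr = 12.3 mm; since the bare radius (3.8 mm) is below r_cr, adding a thin layer of insulation will *increase* heat loss.

r_cr ≈ 12.3 mm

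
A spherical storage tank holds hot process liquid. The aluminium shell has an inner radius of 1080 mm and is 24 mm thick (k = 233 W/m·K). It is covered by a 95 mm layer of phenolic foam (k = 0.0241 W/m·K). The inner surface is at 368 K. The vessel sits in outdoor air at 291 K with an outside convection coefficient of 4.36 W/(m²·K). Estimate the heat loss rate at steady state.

Each spherical layer contributes R = (1/r_i − 1/r_o)/(4πk):
R_aluminium shell = (1/1.08 − 1/1.104)/(4π×233) = 6.875×10^-6 K/W
R_phenolic foam = (1/1.104 − 1/1.199)/(4π×0.0241) = 0.237 K/W
R_outer film = 1/(h·4πr_o²) = 1/(4.36×4π×1.199²) = 0.0127 K/W
R_total = 0.2497 K/W
Q = ΔT/R_total = 77/0.2497

Q ≈ 308 W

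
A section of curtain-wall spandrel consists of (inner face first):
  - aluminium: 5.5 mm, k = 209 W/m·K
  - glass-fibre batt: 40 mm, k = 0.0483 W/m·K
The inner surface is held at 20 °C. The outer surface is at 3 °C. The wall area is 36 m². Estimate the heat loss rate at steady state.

Model the wall as resistances in series:
R_aluminium = L/(kA) = 0.0055/(209×36) = 7.31×10^-7 K/W
R_glass-fibre batt = L/(kA) = 0.04/(0.0483×36) = 0.023 K/W
R_total = 0.02301 K/W
Q = ΔT / R_total = 17 / 0.02301

Q ≈ 739 W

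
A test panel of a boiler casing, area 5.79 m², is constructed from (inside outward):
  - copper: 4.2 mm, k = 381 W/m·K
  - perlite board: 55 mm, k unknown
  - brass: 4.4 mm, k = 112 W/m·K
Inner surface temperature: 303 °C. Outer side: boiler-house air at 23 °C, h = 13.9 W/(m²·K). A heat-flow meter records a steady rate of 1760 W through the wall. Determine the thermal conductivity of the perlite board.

k ≈ 0.0648 W/(m·K)

Model the wall as resistances in series:
R_copper = L/(kA) = 0.0042/(381×5.79) = 1.904×10^-6 K/W
R_brass = L/(kA) = 0.0044/(112×5.79) = 6.785×10^-6 K/W
R_outer film = 1/(h_o·A) = 1/(13.9×5.79) = 0.01243 K/W
Sum of known resistances R_other = 0.01243 K/W
Total R = ΔT/Q = 280/1760 = 0.1591 K/W
R_perlite board = R_total − R_other = 0.1467 K/W
k = L/(R·A) = 0.055/(0.1467×5.79)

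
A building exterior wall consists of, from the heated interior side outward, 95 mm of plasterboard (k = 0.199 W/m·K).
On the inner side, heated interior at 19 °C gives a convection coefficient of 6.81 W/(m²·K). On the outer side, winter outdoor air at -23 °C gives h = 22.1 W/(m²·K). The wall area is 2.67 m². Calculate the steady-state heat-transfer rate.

Q ≈ 168 W

Treating each layer as a thermal resistance in series:
R_inner film = 1/(h_i·A) = 1/(6.81×2.67) = 0.055 K/W
R_plasterboard = L/(kA) = 0.095/(0.199×2.67) = 0.1788 K/W
R_outer film = 1/(h_o·A) = 1/(22.1×2.67) = 0.01695 K/W
R_total = 0.2507 K/W
Q = ΔT / R_total = 42 / 0.2507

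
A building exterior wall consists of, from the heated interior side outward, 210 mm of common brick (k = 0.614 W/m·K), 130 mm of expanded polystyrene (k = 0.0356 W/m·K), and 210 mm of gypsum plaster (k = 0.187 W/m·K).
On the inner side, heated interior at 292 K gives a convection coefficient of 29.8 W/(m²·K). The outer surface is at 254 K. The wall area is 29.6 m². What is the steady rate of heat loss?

Treating each layer as a thermal resistance in series:
R_inner film = 1/(h_i·A) = 1/(29.8×29.6) = 0.001134 K/W
R_common brick = L/(kA) = 0.21/(0.614×29.6) = 0.01155 K/W
R_expanded polystyrene = L/(kA) = 0.13/(0.0356×29.6) = 0.1234 K/W
R_gypsum plaster = L/(kA) = 0.21/(0.187×29.6) = 0.03794 K/W
R_total = 0.174 K/W
Q = ΔT / R_total = 38 / 0.174

Q ≈ 218 W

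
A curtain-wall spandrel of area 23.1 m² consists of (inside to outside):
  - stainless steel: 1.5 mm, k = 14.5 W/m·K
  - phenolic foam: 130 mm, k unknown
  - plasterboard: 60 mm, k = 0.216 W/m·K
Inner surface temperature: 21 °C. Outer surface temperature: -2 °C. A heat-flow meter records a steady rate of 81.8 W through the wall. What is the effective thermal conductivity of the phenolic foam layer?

Thermal resistances in series:
R_stainless steel = L/(kA) = 0.0015/(14.5×23.1) = 4.478×10^-6 K/W
R_plasterboard = L/(kA) = 0.06/(0.216×23.1) = 0.01203 K/W
Sum of known resistances R_other = 0.01203 K/W
Total R = ΔT/Q = 23/81.8 = 0.2812 K/W
R_phenolic foam = R_total − R_other = 0.2691 K/W
k = L/(R·A) = 0.13/(0.2691×23.1)

k ≈ 0.0209 W/(m·K)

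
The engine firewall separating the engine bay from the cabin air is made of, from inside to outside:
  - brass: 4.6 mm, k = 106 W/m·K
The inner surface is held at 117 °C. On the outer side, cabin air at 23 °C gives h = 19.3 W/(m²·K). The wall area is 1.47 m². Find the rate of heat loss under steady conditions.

Q ≈ 2660 W

Model the wall as resistances in series:
R_brass = L/(kA) = 0.0046/(106×1.47) = 2.952×10^-5 K/W
R_outer film = 1/(h_o·A) = 1/(19.3×1.47) = 0.03525 K/W
R_total = 0.03528 K/W
Q = ΔT / R_total = 94 / 0.03528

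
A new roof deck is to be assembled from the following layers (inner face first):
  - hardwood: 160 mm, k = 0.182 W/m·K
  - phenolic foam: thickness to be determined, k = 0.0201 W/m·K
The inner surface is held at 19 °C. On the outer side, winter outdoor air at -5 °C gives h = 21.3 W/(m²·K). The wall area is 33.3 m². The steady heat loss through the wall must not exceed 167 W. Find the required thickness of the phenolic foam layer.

Thermal resistances in series:
R_hardwood = L/(kA) = 0.16/(0.182×33.3) = 0.0264 K/W
R_outer film = 1/(h_o·A) = 1/(21.3×33.3) = 0.00141 K/W
Sum of the known resistances R_other = 0.02781 K/W
Required total resistance R_tot = ΔT/Q_allow = 24/167 = 0.1437 K/W
R_phenolic foam = R_tot − R_other = 0.1159 K/W
L = R·k·A = 0.1159×0.0201×33.3

L ≈ 77.6 mm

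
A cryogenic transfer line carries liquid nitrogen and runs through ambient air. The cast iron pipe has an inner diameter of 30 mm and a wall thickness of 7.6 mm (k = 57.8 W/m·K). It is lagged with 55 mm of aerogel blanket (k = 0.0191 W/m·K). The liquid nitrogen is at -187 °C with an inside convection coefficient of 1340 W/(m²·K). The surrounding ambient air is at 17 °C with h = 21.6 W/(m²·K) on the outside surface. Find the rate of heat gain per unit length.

q′ ≈ 19.6 W/m

Treating each annulus and film as a series resistance:
R_inner film = 1/(h_i·2πr₁L) = 1/(1340×2π×0.015×1) = 0.007918 K/W
R_cast iron pipe wall = ln(22.6/15)/(2π×57.8×1) = 0.001129 K/W
R_aerogel blanket = ln(77.6/22.6)/(2π×0.0191×1) = 10.28 K/W
R_outer film = 1/(h_o·2πr_oL) = 1/(21.6×2π×0.0776×1) = 0.09495 K/W
R_total = 10.38 K/W
Q = ΔT/R_total = 204/10.38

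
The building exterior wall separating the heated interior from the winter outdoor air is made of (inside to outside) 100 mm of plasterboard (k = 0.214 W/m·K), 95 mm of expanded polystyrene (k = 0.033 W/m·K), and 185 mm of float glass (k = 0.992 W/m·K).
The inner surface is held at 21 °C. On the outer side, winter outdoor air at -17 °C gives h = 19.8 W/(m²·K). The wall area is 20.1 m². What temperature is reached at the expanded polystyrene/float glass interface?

Treating each layer as a thermal resistance in series:
R_plasterboard = L/(kA) = 0.1/(0.214×20.1) = 0.02325 K/W
R_expanded polystyrene = L/(kA) = 0.095/(0.033×20.1) = 0.1432 K/W
R_float glass = L/(kA) = 0.185/(0.992×20.1) = 0.009278 K/W
R_outer film = 1/(h_o·A) = 1/(19.8×20.1) = 0.002513 K/W
R_total = 0.1783 K/W;  Q = ΔT/R_total = 38/0.1783 = 213.2 W
T_interface = T_inner − Q·ΣR(inner→interface) = 21 − 213×0.1665

T ≈ -14.5 °C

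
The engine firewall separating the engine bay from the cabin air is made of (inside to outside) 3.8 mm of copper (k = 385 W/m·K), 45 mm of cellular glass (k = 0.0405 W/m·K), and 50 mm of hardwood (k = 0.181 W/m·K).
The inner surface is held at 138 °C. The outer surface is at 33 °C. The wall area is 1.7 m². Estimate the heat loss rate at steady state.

Using the resistance-network approach (series):
R_copper = L/(kA) = 0.0038/(385×1.7) = 5.806×10^-6 K/W
R_cellular glass = L/(kA) = 0.045/(0.0405×1.7) = 0.6536 K/W
R_hardwood = L/(kA) = 0.05/(0.181×1.7) = 0.1625 K/W
R_total = 0.8161 K/W
Q = ΔT / R_total = 105 / 0.8161

Q ≈ 129 W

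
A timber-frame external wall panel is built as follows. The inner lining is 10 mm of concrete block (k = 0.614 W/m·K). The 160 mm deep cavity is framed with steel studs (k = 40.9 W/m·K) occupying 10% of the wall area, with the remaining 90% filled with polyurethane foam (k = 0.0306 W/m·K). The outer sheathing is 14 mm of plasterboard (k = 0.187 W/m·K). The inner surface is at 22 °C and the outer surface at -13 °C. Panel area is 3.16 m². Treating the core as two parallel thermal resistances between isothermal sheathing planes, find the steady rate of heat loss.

Sheathing layers in series; stud and cavity paths in parallel between them.
R_inner = 0.01/(0.614×3.16) = 0.005154 K/W
R_stud  = 0.16/(40.9×0.1×3.16) = 0.01238 K/W
R_cav   = 0.16/(0.0306×0.9×3.16) = 1.839 K/W
1/R_core = 1/R_stud + 1/R_cav → R_core = 0.0123 K/W
R_outer = 0.014/(0.187×3.16) = 0.02369 K/W
R_total = 0.04114 K/W
Q = ΔT/R_total = 35/0.04114

Q ≈ 851 W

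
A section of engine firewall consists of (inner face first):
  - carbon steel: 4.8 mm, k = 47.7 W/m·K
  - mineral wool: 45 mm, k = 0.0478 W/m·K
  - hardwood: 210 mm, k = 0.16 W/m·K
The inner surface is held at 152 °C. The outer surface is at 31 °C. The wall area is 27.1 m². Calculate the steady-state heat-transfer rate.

Model the wall as resistances in series:
R_carbon steel = L/(kA) = 0.0048/(47.7×27.1) = 3.713×10^-6 K/W
R_mineral wool = L/(kA) = 0.045/(0.0478×27.1) = 0.03474 K/W
R_hardwood = L/(kA) = 0.21/(0.16×27.1) = 0.04843 K/W
R_total = 0.08317 K/W
Q = ΔT / R_total = 121 / 0.08317

Q ≈ 1450 W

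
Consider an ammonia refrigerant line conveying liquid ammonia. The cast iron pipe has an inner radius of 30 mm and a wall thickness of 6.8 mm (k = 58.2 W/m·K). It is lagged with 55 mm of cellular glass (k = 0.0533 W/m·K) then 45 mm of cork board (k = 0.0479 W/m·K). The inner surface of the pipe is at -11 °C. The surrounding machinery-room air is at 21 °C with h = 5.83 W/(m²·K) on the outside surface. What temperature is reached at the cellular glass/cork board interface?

Cylindrical conduction, so R = ln(r₂/r₁)/(2πkL) per layer, in series:
R_cast iron pipe wall = ln(36.8/30)/(2π×58.2×1) = 5.587×10^-4 K/W
R_cellular glass = ln(91.8/36.8)/(2π×0.0533×1) = 2.73 K/W
R_cork board = ln(136.8/91.8)/(2π×0.0479×1) = 1.325 K/W
R_outer film = 1/(h_o·2πr_oL) = 1/(5.83×2π×0.1368×1) = 0.1996 K/W
R_total = 4.255 K/W
Q = ΔT/R_total = 32/4.255
Q = 7.52 W/m
T_interface = T_inner + Q·ΣR(inner→interface) = -11 + 7.52×2.73

T ≈ 9.53 °C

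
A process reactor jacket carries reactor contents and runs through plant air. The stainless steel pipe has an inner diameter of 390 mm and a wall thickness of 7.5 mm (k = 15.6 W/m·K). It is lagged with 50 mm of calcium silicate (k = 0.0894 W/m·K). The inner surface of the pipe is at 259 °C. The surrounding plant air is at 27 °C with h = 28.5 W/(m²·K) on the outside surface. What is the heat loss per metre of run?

q′ ≈ 559 W/m

Cylindrical conduction, so R = ln(r₂/r₁)/(2πkL) per layer, in series:
R_stainless steel pipe wall = ln(202.5/195)/(2π×15.6×1) = 3.85×10^-4 K/W
R_calcium silicate = ln(252.5/202.5)/(2π×0.0894×1) = 0.3929 K/W
R_outer film = 1/(h_o·2πr_oL) = 1/(28.5×2π×0.2525×1) = 0.02212 K/W
R_total = 0.4154 K/W
Q = ΔT/R_total = 232/0.4154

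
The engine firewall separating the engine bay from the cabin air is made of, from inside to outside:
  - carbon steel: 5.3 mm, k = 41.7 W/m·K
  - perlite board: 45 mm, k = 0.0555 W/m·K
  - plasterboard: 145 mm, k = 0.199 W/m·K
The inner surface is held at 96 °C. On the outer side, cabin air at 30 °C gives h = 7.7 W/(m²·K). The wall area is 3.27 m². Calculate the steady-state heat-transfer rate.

Q ≈ 129 W

Treating each layer as a thermal resistance in series:
R_carbon steel = L/(kA) = 0.0053/(41.7×3.27) = 3.887×10^-5 K/W
R_perlite board = L/(kA) = 0.045/(0.0555×3.27) = 0.248 K/W
R_plasterboard = L/(kA) = 0.145/(0.199×3.27) = 0.2228 K/W
R_outer film = 1/(h_o·A) = 1/(7.7×3.27) = 0.03972 K/W
R_total = 0.5105 K/W
Q = ΔT / R_total = 66 / 0.5105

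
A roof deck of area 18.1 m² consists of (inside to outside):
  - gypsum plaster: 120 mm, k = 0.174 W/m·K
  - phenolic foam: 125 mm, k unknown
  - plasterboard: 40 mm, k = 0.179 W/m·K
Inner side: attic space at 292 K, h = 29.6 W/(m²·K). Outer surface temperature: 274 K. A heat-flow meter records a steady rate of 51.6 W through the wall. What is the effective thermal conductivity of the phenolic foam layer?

k ≈ 0.0233 W/(m·K)

Treating each layer as a thermal resistance in series:
R_inner film = 1/(h_i·A) = 1/(29.6×18.1) = 0.001867 K/W
R_gypsum plaster = L/(kA) = 0.12/(0.174×18.1) = 0.0381 K/W
R_plasterboard = L/(kA) = 0.04/(0.179×18.1) = 0.01235 K/W
Sum of known resistances R_other = 0.05232 K/W
Total R = ΔT/Q = 18/51.6 = 0.3488 K/W
R_phenolic foam = R_total − R_other = 0.2965 K/W
k = L/(R·A) = 0.125/(0.2965×18.1)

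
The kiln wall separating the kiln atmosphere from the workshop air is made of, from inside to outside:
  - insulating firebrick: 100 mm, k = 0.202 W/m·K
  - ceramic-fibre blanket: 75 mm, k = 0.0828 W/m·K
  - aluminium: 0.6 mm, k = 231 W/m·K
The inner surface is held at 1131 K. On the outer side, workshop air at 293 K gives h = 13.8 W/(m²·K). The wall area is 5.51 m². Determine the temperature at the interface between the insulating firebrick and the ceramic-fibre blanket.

T ≈ 849 K

Using the resistance-network approach (series):
R_insulating firebrick = L/(kA) = 0.1/(0.202×5.51) = 0.08985 K/W
R_ceramic-fibre blanket = L/(kA) = 0.075/(0.0828×5.51) = 0.1644 K/W
R_aluminium = L/(kA) = 0.0006/(231×5.51) = 4.714×10^-7 K/W
R_outer film = 1/(h_o·A) = 1/(13.8×5.51) = 0.01315 K/W
R_total = 0.2674 K/W;  Q = ΔT/R_total = 838/0.2674 = 3134 W
T_interface = T_inner − Q·ΣR(inner→interface) = 1131 − 3130×0.08985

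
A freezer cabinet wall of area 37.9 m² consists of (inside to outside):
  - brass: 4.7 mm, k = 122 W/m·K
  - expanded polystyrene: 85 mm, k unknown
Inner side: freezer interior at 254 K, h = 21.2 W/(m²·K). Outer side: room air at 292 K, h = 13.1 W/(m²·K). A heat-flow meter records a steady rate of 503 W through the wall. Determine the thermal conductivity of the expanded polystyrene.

Treating each layer as a thermal resistance in series:
R_inner film = 1/(h_i·A) = 1/(21.2×37.9) = 0.001245 K/W
R_brass = L/(kA) = 0.0047/(122×37.9) = 1.016×10^-6 K/W
R_outer film = 1/(h_o·A) = 1/(13.1×37.9) = 0.002014 K/W
Sum of known resistances R_other = 0.00326 K/W
Total R = ΔT/Q = 38/503 = 0.07555 K/W
R_expanded polystyrene = R_total − R_other = 0.07229 K/W
k = L/(R·A) = 0.085/(0.07229×37.9)

k ≈ 0.031 W/(m·K)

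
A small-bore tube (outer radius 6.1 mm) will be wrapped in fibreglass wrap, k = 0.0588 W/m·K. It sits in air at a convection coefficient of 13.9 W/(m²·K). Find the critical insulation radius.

For a cylinder r_cr = k/h = 0.0588/13.9
r_cr = 4.23 mm; since the bare radius (6.1 mm) is above r_cr, any added insulation will reduce heat loss.

r_cr ≈ 4.23 mm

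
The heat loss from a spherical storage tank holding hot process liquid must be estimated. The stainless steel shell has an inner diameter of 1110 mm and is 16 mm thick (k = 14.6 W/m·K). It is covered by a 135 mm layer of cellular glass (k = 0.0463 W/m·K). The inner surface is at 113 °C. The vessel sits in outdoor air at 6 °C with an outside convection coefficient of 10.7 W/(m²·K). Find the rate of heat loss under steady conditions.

Q ≈ 181 W

Each spherical layer contributes R = (1/r_i − 1/r_o)/(4πk):
R_stainless steel shell = (1/0.555 − 1/0.571)/(4π×14.6) = 2.752×10^-4 K/W
R_cellular glass = (1/0.571 − 1/0.706)/(4π×0.0463) = 0.5756 K/W
R_outer film = 1/(h·4πr_o²) = 1/(10.7×4π×0.706²) = 0.01492 K/W
R_total = 0.5908 K/W
Q = ΔT/R_total = 107/0.5908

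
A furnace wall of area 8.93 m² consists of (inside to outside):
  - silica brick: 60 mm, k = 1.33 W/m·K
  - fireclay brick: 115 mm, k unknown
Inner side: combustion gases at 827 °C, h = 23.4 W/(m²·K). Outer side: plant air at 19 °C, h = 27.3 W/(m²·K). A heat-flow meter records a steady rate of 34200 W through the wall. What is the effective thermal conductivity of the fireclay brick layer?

k ≈ 1.33 W/(m·K)

Series thermal resistances:
R_inner film = 1/(h_i·A) = 1/(23.4×8.93) = 0.004786 K/W
R_silica brick = L/(kA) = 0.06/(1.33×8.93) = 0.005052 K/W
R_outer film = 1/(h_o·A) = 1/(27.3×8.93) = 0.004102 K/W
Sum of known resistances R_other = 0.01394 K/W
Total R = ΔT/Q = 808/34200 = 0.02363 K/W
R_fireclay brick = R_total − R_other = 0.009686 K/W
k = L/(R·A) = 0.115/(0.009686×8.93)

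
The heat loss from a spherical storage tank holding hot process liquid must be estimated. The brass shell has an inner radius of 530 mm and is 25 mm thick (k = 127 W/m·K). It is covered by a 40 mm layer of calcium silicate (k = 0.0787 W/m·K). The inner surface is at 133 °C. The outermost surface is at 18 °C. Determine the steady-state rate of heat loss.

Q ≈ 939 W

Radial (spherical) resistances in series:
R_brass shell = (1/0.53 − 1/0.555)/(4π×127) = 5.325×10^-5 K/W
R_calcium silicate = (1/0.555 − 1/0.595)/(4π×0.0787) = 0.1225 K/W
R_total = 0.1225 K/W
Q = ΔT/R_total = 115/0.1225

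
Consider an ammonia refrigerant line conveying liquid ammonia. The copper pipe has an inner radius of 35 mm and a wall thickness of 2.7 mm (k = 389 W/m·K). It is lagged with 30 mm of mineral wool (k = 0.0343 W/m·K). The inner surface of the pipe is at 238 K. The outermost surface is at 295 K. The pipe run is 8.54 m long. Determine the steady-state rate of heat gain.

Radial resistances (cylindrical: R_cond = ln(r_o/r_i)/(2πkL), R_conv = 1/(h·2πrL)):
R_copper pipe wall = ln(37.7/35)/(2π×389×8.54) = 3.56×10^-6 K/W
R_mineral wool = ln(67.7/37.7)/(2π×0.0343×8.54) = 0.3181 K/W
R_total = 0.3181 K/W
Q = ΔT/R_total = 57/0.3181

Q ≈ 179 W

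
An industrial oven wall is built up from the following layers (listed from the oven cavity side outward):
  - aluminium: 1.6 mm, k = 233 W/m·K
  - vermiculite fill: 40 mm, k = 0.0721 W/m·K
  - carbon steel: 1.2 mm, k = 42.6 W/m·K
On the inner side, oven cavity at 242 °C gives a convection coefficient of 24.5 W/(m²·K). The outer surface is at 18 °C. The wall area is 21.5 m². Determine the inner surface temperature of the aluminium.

Using the resistance-network approach (series):
R_inner film = 1/(h_i·A) = 1/(24.5×21.5) = 0.001898 K/W
R_aluminium = L/(kA) = 0.0016/(233×21.5) = 3.194×10^-7 K/W
R_vermiculite fill = L/(kA) = 0.04/(0.0721×21.5) = 0.0258 K/W
R_carbon steel = L/(kA) = 0.0012/(42.6×21.5) = 1.31×10^-6 K/W
R_total = 0.0277 K/W;  Q = ΔT/R_total = 224/0.0277 = 8085 W
T_interface = T_inner − Q·ΣR(inner→interface) = 242 − 8090×0.001898

T ≈ 227 °C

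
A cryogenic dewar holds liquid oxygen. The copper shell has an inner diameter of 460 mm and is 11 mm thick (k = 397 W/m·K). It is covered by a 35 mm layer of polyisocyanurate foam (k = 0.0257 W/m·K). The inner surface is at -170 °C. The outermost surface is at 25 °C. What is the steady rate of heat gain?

Each spherical layer contributes R = (1/r_i − 1/r_o)/(4πk):
R_copper shell = (1/0.23 − 1/0.241)/(4π×397) = 3.978×10^-5 K/W
R_polyisocyanurate foam = (1/0.241 − 1/0.276)/(4π×0.0257) = 1.629 K/W
R_total = 1.629 K/W
Q = ΔT/R_total = 195/1.629

Q ≈ 120 W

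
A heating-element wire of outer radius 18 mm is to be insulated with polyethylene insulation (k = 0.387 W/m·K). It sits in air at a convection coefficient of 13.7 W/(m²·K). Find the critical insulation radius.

For a cylinder r_cr = k/h = 0.387/13.7
r_cr = 28.2 mm; since the bare radius (18 mm) is below r_cr, adding a thin layer of insulation will *increase* heat loss.

r_cr ≈ 28.2 mm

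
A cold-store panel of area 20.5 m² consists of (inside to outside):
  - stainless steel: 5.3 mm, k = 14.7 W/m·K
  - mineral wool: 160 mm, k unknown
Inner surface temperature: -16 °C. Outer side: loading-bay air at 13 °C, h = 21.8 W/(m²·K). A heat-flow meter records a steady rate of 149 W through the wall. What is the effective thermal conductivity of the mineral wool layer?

k ≈ 0.0406 W/(m·K)

Thermal resistances in series:
R_stainless steel = L/(kA) = 0.0053/(14.7×20.5) = 1.759×10^-5 K/W
R_outer film = 1/(h_o·A) = 1/(21.8×20.5) = 0.002238 K/W
Sum of known resistances R_other = 0.002255 K/W
Total R = ΔT/Q = 29/149 = 0.1946 K/W
R_mineral wool = R_total − R_other = 0.1924 K/W
k = L/(R·A) = 0.16/(0.1924×20.5)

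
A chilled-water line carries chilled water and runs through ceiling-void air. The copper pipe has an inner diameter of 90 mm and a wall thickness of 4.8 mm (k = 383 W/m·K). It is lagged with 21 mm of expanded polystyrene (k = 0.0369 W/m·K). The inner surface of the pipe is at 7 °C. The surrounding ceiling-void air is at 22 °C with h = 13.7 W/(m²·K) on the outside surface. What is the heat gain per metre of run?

Radial resistances (cylindrical: R_cond = ln(r_o/r_i)/(2πkL), R_conv = 1/(h·2πrL)):
R_copper pipe wall = ln(49.8/45)/(2π×383×1) = 4.212×10^-5 K/W
R_expanded polystyrene = ln(70.8/49.8)/(2π×0.0369×1) = 1.518 K/W
R_outer film = 1/(h_o·2πr_oL) = 1/(13.7×2π×0.0708×1) = 0.1641 K/W
R_total = 1.682 K/W
Q = ΔT/R_total = 15/1.682

q′ ≈ 8.92 W/m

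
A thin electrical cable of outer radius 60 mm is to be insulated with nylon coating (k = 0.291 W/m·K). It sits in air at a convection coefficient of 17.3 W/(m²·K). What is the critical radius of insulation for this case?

r_cr ≈ 16.8 mm

For a cylinder r_cr = k/h = 0.291/17.3
r_cr = 16.8 mm; since the bare radius (60 mm) is above r_cr, any added insulation will reduce heat loss.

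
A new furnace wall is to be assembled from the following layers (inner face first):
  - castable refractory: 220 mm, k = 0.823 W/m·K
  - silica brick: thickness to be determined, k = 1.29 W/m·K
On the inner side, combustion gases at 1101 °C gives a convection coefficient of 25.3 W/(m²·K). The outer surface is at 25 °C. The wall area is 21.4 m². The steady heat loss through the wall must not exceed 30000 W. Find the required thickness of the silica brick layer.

L ≈ 594 mm

Using the resistance-network approach (series):
R_inner film = 1/(h_i·A) = 1/(25.3×21.4) = 0.001847 K/W
R_castable refractory = L/(kA) = 0.22/(0.823×21.4) = 0.01249 K/W
Sum of the known resistances R_other = 0.01434 K/W
Required total resistance R_tot = ΔT/Q_allow = 1076/30000 = 0.03587 K/W
R_silica brick = R_tot − R_other = 0.02153 K/W
L = R·k·A = 0.02153×1.29×21.4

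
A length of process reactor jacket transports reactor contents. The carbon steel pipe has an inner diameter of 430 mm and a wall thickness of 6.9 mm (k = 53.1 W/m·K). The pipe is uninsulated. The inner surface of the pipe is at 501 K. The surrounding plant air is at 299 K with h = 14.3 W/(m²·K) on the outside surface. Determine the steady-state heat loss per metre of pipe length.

q′ ≈ 4020 W/m

Radial resistances (cylindrical: R_cond = ln(r_o/r_i)/(2πkL), R_conv = 1/(h·2πrL)):
R_carbon steel pipe wall = ln(221.9/215)/(2π×53.1×1) = 9.468×10^-5 K/W
R_outer film = 1/(h_o·2πr_oL) = 1/(14.3×2π×0.2219×1) = 0.05016 K/W
R_total = 0.05025 K/W
Q = ΔT/R_total = 202/0.05025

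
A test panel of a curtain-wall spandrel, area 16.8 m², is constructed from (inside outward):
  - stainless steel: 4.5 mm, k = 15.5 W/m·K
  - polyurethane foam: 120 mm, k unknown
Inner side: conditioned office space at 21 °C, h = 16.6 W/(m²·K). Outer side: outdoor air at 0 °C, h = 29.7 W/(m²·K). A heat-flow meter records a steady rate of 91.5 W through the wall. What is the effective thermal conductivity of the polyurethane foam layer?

Thermal resistances in series:
R_inner film = 1/(h_i·A) = 1/(16.6×16.8) = 0.003586 K/W
R_stainless steel = L/(kA) = 0.0045/(15.5×16.8) = 1.728×10^-5 K/W
R_outer film = 1/(h_o·A) = 1/(29.7×16.8) = 0.002004 K/W
Sum of known resistances R_other = 0.005607 K/W
Total R = ΔT/Q = 21/91.5 = 0.2295 K/W
R_polyurethane foam = R_total − R_other = 0.2239 K/W
k = L/(R·A) = 0.12/(0.2239×16.8)

k ≈ 0.0319 W/(m·K)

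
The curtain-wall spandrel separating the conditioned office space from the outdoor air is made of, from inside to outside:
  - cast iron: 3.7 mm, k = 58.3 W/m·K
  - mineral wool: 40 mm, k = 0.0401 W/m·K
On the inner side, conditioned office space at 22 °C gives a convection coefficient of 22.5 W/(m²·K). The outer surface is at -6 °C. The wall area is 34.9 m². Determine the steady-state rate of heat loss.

Q ≈ 938 W

Series thermal resistances:
R_inner film = 1/(h_i·A) = 1/(22.5×34.9) = 0.001273 K/W
R_cast iron = L/(kA) = 0.0037/(58.3×34.9) = 1.818×10^-6 K/W
R_mineral wool = L/(kA) = 0.04/(0.0401×34.9) = 0.02858 K/W
R_total = 0.02986 K/W
Q = ΔT / R_total = 28 / 0.02986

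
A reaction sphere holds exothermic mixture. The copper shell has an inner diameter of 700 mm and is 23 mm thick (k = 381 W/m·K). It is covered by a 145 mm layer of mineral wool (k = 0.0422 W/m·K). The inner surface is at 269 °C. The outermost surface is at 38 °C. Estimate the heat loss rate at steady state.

Q ≈ 163 W

For a spherical shell R = (1/r₁ − 1/r₂)/(4πk); film R = 1/(h·4πr²). In series:
R_copper shell = (1/0.35 − 1/0.373)/(4π×381) = 3.68×10^-5 K/W
R_mineral wool = (1/0.373 − 1/0.518)/(4π×0.0422) = 1.415 K/W
R_total = 1.415 K/W
Q = ΔT/R_total = 231/1.415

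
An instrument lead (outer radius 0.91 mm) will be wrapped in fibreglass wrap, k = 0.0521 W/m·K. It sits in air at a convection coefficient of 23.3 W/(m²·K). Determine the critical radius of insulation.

For a cylinder r_cr = k/h = 0.0521/23.3
r_cr = 2.24 mm; since the bare radius (0.91 mm) is below r_cr, adding a thin layer of insulation will *increase* heat loss.

r_cr ≈ 2.24 mm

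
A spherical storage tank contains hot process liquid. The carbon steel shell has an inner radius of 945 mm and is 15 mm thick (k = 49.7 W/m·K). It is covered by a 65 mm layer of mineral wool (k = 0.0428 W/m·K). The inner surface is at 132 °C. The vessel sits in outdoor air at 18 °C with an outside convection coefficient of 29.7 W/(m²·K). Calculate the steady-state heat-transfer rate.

Q ≈ 909 W

Spherical conduction: R = (1/r_in − 1/r_out)/(4πk) per layer; series-sum.
R_carbon steel shell = (1/0.945 − 1/0.96)/(4π×49.7) = 2.647×10^-5 K/W
R_mineral wool = (1/0.96 − 1/1.025)/(4π×0.0428) = 0.1228 K/W
R_outer film = 1/(h·4πr_o²) = 1/(29.7×4π×1.025²) = 0.00255 K/W
R_total = 0.1254 K/W
Q = ΔT/R_total = 114/0.1254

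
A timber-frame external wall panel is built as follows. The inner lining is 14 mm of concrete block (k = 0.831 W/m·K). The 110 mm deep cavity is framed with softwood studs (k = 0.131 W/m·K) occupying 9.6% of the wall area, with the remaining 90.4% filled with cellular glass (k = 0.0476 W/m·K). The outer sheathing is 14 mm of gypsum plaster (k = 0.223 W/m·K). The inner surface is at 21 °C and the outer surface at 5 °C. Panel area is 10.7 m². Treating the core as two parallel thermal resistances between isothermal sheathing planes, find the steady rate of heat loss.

Sheathing layers in series; stud and cavity paths in parallel between them.
R_inner = 0.014/(0.831×10.7) = 0.001575 K/W
R_stud  = 0.11/(0.131×0.096×10.7) = 0.8175 K/W
R_cav   = 0.11/(0.0476×0.904×10.7) = 0.2389 K/W
1/R_core = 1/R_stud + 1/R_cav → R_core = 0.1849 K/W
R_outer = 0.014/(0.223×10.7) = 0.005867 K/W
R_total = 0.1923 K/W
Q = ΔT/R_total = 16/0.1923

Q ≈ 83.2 W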